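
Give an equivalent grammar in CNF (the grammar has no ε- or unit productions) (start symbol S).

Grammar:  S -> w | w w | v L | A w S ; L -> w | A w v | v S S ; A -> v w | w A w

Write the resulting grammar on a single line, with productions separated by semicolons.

Introduce a nonterminal for each terminal appearing in a rule of length ≥ 2: X1 → w, X2 → v.
Binarize each right-hand side of length ≥ 3 by chaining fresh nonterminals (Y1, Y2, …): affected rules were S → A X1 S; L → A X1 X2; L → X2 S S; A → X1 A X1.

S -> w | X1 X1 | X2 L | A Y1; L -> w | A Y2 | X2 Y3; A -> X2 X1 | X1 Y4; X1 -> w; X2 -> v; Y1 -> X1 S; Y2 -> X1 X2; Y3 -> S S; Y4 -> A X1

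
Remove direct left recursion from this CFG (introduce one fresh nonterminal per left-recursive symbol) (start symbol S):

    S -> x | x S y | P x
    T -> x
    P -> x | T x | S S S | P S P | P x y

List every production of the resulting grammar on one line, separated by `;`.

Directly left-recursive nonterminal: P.
For P: α = {S P, x y}, β = {x, T x, S S S}. Rewrite as P → β P' and P' → α P' | ε.

S -> x | x S y | P x; T -> x; P -> x P' | T x P' | S S S P'; P' -> S P P' | x y P' | ε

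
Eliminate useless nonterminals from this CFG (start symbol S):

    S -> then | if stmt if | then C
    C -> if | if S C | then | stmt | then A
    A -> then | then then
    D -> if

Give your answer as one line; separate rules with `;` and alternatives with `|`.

S -> then | if stmt if | then C; C -> if | if S C | then | stmt | then A; A -> then | then then

Generating nonterminals: {A, C, D, S}.
Reachable from S after that: {A, C, S}.
Removed useless symbols: {D} and every production mentioning them.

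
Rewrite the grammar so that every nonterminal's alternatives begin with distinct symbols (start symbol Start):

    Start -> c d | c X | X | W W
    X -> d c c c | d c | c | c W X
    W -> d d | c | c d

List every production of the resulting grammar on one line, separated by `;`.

Start -> X | W W | c Start1; X -> d c X1 | c X2; W -> d d | c W1; Start1 -> d | X; X1 -> c c | eps; X2 -> eps | W X; W1 -> eps | d

Start has alternatives sharing prefix 'c': factor to Start → c Start1 with Start1 → d | X.
X has alternatives sharing prefix 'd c': factor to X → d c X1 with X1 → c c | ε.
X has alternatives sharing prefix 'c': factor to X → c X2 with X2 → ε | W X.
W has alternatives sharing prefix 'c': factor to W → c W1 with W1 → ε | d.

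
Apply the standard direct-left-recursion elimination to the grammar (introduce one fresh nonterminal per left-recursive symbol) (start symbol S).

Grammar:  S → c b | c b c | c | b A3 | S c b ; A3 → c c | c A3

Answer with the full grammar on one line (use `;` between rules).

S → c b S' | c b c S' | c S' | b A3 S'; A3 → c c | c A3; S' → c b S' | epsilon

Left recursion appears on S.
For S: α = {c b}, β = {c b, c b c, c, b A3}. Rewrite as S → β S' and S' → α S' | ε.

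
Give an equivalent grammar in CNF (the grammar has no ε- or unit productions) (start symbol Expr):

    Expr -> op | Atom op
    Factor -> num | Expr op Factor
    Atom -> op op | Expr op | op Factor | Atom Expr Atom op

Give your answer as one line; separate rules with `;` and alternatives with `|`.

Introduce a nonterminal for each terminal appearing in a rule of length ≥ 2: X1 → op.
Binarize each right-hand side of length ≥ 3 by chaining fresh nonterminals (Y1, Y2, …): affected rules were Factor → Expr X1 Factor; Atom → Atom Expr Atom X1.

Expr -> op | Atom X1; Factor -> num | Expr Y1; Atom -> X1 X1 | Expr X1 | X1 Factor | Atom Y2; X1 -> op; Y1 -> X1 Factor; Y2 -> Expr Y3; Y3 -> Atom X1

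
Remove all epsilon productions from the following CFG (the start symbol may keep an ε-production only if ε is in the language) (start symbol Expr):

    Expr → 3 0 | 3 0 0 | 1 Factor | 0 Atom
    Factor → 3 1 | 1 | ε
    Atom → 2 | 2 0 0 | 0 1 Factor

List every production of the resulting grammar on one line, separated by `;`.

Nullable nonterminals: {Factor}.
ε ∉ L(G), so no ε-production is kept.
For each production, add variants omitting each subset of nullable occurrences: Expr → 1 Factor gives 1 Factor | 1. Atom → 0 1 Factor gives 0 1 Factor | 0 1.

Expr → 3 0 | 3 0 0 | 1 Factor | 1 | 0 Atom; Factor → 3 1 | 1; Atom → 2 | 2 0 0 | 0 1 Factor | 0 1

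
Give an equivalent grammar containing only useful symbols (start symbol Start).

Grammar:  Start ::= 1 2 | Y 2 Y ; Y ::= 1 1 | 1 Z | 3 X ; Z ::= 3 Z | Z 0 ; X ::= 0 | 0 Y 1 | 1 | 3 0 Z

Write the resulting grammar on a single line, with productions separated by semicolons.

Start ::= 1 2 | Y 2 Y; Y ::= 1 1 | 3 X; X ::= 0 | 0 Y 1 | 1

Generating nonterminals: {Start, X, Y}.
Reachable from Start after that: {Start, X, Y}.
Removed useless symbols: {Z} and every production mentioning them.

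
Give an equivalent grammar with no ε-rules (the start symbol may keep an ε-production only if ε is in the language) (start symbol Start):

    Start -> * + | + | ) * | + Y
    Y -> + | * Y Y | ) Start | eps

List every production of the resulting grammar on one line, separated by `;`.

Start -> * + | + | ) * | + Y; Y -> + | * Y Y | * Y | * | ) Start

Nullable set = {Y}.
ε ∉ L(G), so no ε-production is kept.
For each production, add variants omitting each subset of nullable occurrences: Y → * Y Y gives * Y Y | * Y | *.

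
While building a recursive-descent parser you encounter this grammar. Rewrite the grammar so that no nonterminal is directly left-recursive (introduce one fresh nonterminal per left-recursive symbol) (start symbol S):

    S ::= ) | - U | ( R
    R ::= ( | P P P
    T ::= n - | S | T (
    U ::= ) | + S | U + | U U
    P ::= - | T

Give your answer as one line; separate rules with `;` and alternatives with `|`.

S ::= ) | - U | ( R; R ::= ( | P P P; T ::= n - T' | S T'; U ::= ) U' | + S U'; P ::= - | T; T' ::= ( T' | ε; U' ::= + U' | U U' | ε

T, U are directly left-recursive.
For T: α = {(}, β = {n -, S}. Rewrite as T → β T' and T' → α T' | ε.
For U: α = {+, U}, β = {), + S}. Rewrite as U → β U' and U' → α U' | ε.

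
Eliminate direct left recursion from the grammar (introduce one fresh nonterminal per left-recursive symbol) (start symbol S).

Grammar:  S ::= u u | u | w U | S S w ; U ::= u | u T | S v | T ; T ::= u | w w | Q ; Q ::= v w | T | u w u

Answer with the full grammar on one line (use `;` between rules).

Directly left-recursive nonterminal: S.
For S: α = {S w}, β = {u u, u, w U}. Rewrite as S → β S' and S' → α S' | ε.

S ::= u u S' | u S' | w U S'; U ::= u | u T | S v | T; T ::= u | w w | Q; Q ::= v w | T | u w u; S' ::= S w S' | ε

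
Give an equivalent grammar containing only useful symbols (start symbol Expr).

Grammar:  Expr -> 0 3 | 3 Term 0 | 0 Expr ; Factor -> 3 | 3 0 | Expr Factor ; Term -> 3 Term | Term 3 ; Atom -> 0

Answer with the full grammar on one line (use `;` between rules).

Generating nonterminals: {Atom, Expr, Factor}.
Reachable from Expr after that: {Expr}.
Removed useless symbols: {Atom, Factor, Term} and every production mentioning them.

Expr -> 0 3 | 0 Expr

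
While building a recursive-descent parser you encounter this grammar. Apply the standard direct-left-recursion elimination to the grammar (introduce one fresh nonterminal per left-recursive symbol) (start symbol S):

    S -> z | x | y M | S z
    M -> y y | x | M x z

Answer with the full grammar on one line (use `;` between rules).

Left recursion appears on S, M.
For S: α = {z}, β = {z, x, y M}. Rewrite as S → β S' and S' → α S' | ε.
For M: α = {x z}, β = {y y, x}. Rewrite as M → β M' and M' → α M' | ε.

S -> z S' | x S' | y M S'; M -> y y M' | x M'; S' -> z S' | ε; M' -> x z M' | ε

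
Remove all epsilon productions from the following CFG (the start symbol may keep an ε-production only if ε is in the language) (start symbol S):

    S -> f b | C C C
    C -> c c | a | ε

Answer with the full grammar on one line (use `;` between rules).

S -> f b | C C C | C C | C | ε; C -> c c | a

Nullable set = {C, S}.
ε ∈ L(G) since S is nullable, so keep S → ε.
For each production, add variants omitting each subset of nullable occurrences: S → C C C gives C C C | C C | C.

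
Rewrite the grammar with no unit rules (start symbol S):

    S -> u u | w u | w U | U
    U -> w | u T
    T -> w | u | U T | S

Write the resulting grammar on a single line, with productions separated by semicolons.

Unit pairs: S ⇒* {U}; T ⇒* {S, U}.
For every A with A ⇒* B via unit rules, add B's non-unit alternatives to A; then delete every rule of the form X → Y.

S -> w | u T | u u | w u | w U; U -> w | u T; T -> w | u T | u u | w u | w U | u | U T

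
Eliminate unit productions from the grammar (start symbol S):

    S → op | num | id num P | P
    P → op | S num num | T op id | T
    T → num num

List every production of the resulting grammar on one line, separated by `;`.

Unit pairs: P ⇒* {T}; S ⇒* {P, T}.
For every A with A ⇒* B via unit rules, add B's non-unit alternatives to A; then delete every rule of the form X → Y.

S → op | num | id num P | S num num | T op id | num num; P → op | S num num | T op id | num num; T → num num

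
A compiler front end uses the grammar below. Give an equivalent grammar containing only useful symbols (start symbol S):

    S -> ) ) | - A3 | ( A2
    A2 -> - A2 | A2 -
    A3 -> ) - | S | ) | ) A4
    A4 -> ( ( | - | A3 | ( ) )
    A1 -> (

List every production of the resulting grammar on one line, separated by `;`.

S -> ) ) | - A3; A3 -> ) - | S | ) | ) A4; A4 -> ( ( | - | A3 | ( ) )

Generating nonterminals: {A1, A3, A4, S}.
Reachable from S after that: {A3, A4, S}.
Removed useless symbols: {A1, A2} and every production mentioning them.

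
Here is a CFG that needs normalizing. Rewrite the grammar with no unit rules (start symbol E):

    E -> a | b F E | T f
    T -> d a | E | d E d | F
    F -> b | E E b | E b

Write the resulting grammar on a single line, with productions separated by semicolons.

E -> a | b F E | T f; T -> a | b F E | T f | b | E E b | E b | d a | d E d; F -> b | E E b | E b

Unit pairs: T ⇒* {E, F}.
For every A with A ⇒* B via unit rules, add B's non-unit alternatives to A; then delete every rule of the form X → Y.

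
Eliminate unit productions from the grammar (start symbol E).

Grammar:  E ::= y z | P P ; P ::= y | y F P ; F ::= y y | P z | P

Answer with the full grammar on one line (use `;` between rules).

Unit pairs: F ⇒* {P}.
Replace each nonterminal's rules with the union of the non-unit rules of every nonterminal it unit-derives.

E ::= y z | P P; P ::= y | y F P; F ::= y y | P z | y | y F P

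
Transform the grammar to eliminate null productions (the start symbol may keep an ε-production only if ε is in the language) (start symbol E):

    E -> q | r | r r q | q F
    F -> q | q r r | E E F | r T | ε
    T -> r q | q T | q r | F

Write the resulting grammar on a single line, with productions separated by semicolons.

E -> q | r | r r q | q F; F -> q | q r r | E E F | E E | r T | r; T -> r q | q T | q | q r | F

Nullable set = {F, T}.
ε ∉ L(G), so no ε-production is kept.
Add the nullable-subset variants: F → E E F gives E E F | E E. F → r T gives r T | r. T → q T gives q T | q.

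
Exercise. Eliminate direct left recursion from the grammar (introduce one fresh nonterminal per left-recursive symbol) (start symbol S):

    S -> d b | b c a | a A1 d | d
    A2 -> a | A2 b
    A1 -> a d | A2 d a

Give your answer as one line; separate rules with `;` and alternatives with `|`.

A2 is directly left-recursive.
For A2: α = {b}, β = {a}. Rewrite as A2 → β A2' and A2' → α A2' | ε.

S -> d b | b c a | a A1 d | d; A2 -> a A2'; A1 -> a d | A2 d a; A2' -> b A2' | epsilon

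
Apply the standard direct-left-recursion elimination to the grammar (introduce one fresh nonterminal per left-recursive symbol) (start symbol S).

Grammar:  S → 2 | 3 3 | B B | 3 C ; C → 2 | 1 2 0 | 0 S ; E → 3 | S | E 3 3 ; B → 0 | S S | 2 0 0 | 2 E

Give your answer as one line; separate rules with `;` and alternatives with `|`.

S → 2 | 3 3 | B B | 3 C; C → 2 | 1 2 0 | 0 S; E → 3 E' | S E'; B → 0 | S S | 2 0 0 | 2 E; E' → 3 3 E' | eps

E is directly left-recursive.
For E: α = {3 3}, β = {3, S}. Rewrite as E → β E' and E' → α E' | ε.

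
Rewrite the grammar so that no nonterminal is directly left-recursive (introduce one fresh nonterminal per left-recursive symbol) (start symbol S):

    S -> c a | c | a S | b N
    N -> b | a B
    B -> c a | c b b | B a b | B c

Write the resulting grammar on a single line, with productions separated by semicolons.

B is directly left-recursive.
For B: α = {a b, c}, β = {c a, c b b}. Rewrite as B → β B' and B' → α B' | ε.

S -> c a | c | a S | b N; N -> b | a B; B -> c a B' | c b b B'; B' -> a b B' | c B' | eps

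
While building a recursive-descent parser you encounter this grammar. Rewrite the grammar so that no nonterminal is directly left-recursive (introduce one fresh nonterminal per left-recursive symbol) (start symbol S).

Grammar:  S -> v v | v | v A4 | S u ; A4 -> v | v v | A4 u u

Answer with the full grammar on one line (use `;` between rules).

S -> v v S' | v S' | v A4 S'; A4 -> v A4' | v v A4'; S' -> u S' | epsilon; A4' -> u u A4' | epsilon

Directly left-recursive nonterminals: S, A4.
For S: α = {u}, β = {v v, v, v A4}. Rewrite as S → β S' and S' → α S' | ε.
For A4: α = {u u}, β = {v, v v}. Rewrite as A4 → β A4' and A4' → α A4' | ε.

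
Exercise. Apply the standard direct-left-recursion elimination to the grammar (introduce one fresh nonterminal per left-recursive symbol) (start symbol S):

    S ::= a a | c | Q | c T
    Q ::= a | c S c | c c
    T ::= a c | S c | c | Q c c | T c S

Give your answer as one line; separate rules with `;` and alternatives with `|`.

S ::= a a | c | Q | c T; Q ::= a | c S c | c c; T ::= a c T' | S c T' | c T' | Q c c T'; T' ::= c S T' | ε

T is directly left-recursive.
For T: α = {c S}, β = {a c, S c, c, Q c c}. Rewrite as T → β T' and T' → α T' | ε.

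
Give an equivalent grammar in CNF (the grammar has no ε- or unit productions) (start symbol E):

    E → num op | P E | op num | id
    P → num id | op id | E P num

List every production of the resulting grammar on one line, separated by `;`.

Introduce a nonterminal for each terminal appearing in a rule of length ≥ 2: X1 → num, X2 → op, X3 → id.
Binarize each right-hand side of length ≥ 3 by chaining fresh nonterminals (Y1, Y2, …): affected rules were P → E P X1.

E → X1 X2 | P E | X2 X1 | id; P → X1 X3 | X2 X3 | E Y1; X1 → num; X2 → op; X3 → id; Y1 → P X1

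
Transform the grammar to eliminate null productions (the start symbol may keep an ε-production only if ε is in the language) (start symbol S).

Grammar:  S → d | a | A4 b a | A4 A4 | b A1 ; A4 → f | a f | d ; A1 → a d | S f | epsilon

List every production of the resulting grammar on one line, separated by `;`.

S → d | a | A4 b a | A4 A4 | b A1 | b; A4 → f | a f | d; A1 → a d | S f

The nullable symbols are {A1}.
ε ∉ L(G), so no ε-production is kept.
Expand every rule over subsets of its nullable positions: S → b A1 gives b A1 | b.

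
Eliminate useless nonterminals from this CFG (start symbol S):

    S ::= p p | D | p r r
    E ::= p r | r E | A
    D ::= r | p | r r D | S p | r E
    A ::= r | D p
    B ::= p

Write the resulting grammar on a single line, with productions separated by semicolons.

Generating nonterminals: {A, B, D, E, S}.
Reachable from S after that: {A, D, E, S}.
Removed useless symbols: {B} and every production mentioning them.

S ::= p p | D | p r r; E ::= p r | r E | A; D ::= r | p | r r D | S p | r E; A ::= r | D p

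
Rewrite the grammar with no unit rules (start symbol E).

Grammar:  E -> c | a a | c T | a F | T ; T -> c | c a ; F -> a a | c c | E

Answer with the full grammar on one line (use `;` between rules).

E -> c | a a | c T | a F | c a; T -> c | c a; F -> c | a a | c T | a F | c c | c a

Unit pairs: E ⇒* {T}; F ⇒* {E, T}.
For every A with A ⇒* B via unit rules, add B's non-unit alternatives to A; then delete every rule of the form X → Y.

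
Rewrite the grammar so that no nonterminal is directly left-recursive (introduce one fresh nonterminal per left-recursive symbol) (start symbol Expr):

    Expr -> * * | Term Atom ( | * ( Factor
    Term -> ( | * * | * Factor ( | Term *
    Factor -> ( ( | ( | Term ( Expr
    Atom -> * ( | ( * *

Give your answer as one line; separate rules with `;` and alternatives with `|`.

Expr -> * * | Term Atom ( | * ( Factor; Term -> ( Term1 | * * Term1 | * Factor ( Term1; Factor -> ( ( | ( | Term ( Expr; Atom -> * ( | ( * *; Term1 -> * Term1 | ε

Left recursion appears on Term.
For Term: α = {*}, β = {(, * *, * Factor (}. Rewrite as Term → β Term1 and Term1 → α Term1 | ε.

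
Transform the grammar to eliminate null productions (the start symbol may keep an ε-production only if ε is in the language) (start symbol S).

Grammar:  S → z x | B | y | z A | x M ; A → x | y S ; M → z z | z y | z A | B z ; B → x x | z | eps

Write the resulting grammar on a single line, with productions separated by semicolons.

S → z x | B | y | z A | x M | ε; A → x | y S | y; M → z z | z y | z A | B z | z; B → x x | z

Nullable set = {B, S}.
ε ∈ L(G) since S is nullable, so keep S → ε.
Expand every rule over subsets of its nullable positions: A → y S gives y S | y. M → B z gives B z | z.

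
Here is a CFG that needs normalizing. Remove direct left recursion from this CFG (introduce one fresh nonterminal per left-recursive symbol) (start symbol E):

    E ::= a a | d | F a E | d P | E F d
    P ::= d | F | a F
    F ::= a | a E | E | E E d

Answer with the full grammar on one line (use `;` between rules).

Directly left-recursive nonterminal: E.
For E: α = {F d}, β = {a a, d, F a E, d P}. Rewrite as E → β E' and E' → α E' | ε.

E ::= a a E' | d E' | F a E E' | d P E'; P ::= d | F | a F; F ::= a | a E | E | E E d; E' ::= F d E' | ε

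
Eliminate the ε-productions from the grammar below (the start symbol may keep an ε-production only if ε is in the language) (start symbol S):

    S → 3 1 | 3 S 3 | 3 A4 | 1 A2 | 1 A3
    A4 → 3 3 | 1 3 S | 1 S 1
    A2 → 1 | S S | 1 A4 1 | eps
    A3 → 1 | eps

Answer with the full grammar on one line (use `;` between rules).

S → 3 1 | 3 S 3 | 3 A4 | 1 A2 | 1 | 1 A3; A4 → 3 3 | 1 3 S | 1 S 1; A2 → 1 | S S | 1 A4 1; A3 → 1

The nullable symbols are {A2, A3}.
ε ∉ L(G), so no ε-production is kept.
Expand every rule over subsets of its nullable positions: S → 1 A2 gives 1 A2 | 1.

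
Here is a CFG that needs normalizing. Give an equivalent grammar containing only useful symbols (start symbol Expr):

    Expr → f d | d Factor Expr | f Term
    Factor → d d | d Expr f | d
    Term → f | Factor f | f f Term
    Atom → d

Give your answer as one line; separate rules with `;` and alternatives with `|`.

Expr → f d | d Factor Expr | f Term; Factor → d d | d Expr f | d; Term → f | Factor f | f f Term

Generating nonterminals: {Atom, Expr, Factor, Term}.
Reachable from Expr after that: {Expr, Factor, Term}.
Removed useless symbols: {Atom} and every production mentioning them.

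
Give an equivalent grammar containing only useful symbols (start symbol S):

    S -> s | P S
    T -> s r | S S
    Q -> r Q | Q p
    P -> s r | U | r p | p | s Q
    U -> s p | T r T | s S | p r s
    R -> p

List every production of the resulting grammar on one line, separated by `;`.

S -> s | P S; T -> s r | S S; P -> s r | U | r p | p; U -> s p | T r T | s S | p r s

Generating nonterminals: {P, R, S, T, U}.
Reachable from S after that: {P, S, T, U}.
Removed useless symbols: {Q, R} and every production mentioning them.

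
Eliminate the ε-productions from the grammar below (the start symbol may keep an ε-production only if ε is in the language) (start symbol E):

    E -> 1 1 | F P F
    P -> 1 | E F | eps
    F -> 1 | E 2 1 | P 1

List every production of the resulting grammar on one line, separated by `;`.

Nullable set = {P}.
ε ∉ L(G), so no ε-production is kept.
Add the nullable-subset variants: E → F P F gives F P F | F F.

E -> 1 1 | F P F | F F; P -> 1 | E F; F -> 1 | E 2 1 | P 1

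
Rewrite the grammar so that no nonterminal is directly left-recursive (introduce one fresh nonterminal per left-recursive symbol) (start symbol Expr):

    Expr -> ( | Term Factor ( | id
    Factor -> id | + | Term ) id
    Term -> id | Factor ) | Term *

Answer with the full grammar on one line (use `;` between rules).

Expr -> ( | Term Factor ( | id; Factor -> id | + | Term ) id; Term -> id Term1 | Factor ) Term1; Term1 -> * Term1 | ε

Directly left-recursive nonterminal: Term.
For Term: α = {*}, β = {id, Factor )}. Rewrite as Term → β Term1 and Term1 → α Term1 | ε.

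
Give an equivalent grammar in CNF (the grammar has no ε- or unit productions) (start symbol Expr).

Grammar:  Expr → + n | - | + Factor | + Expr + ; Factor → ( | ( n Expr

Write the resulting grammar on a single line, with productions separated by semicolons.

Introduce a nonterminal for each terminal appearing in a rule of length ≥ 2: X1 → +, X2 → n, X3 → (.
Binarize each right-hand side of length ≥ 3 by chaining fresh nonterminals (Y1, Y2, …): affected rules were Expr → X1 Expr X1; Factor → X3 X2 Expr.

Expr → X1 X2 | - | X1 Factor | X1 Y1; Factor → ( | X3 Y2; X1 → +; X2 → n; X3 → (; Y1 → Expr X1; Y2 → X2 Expr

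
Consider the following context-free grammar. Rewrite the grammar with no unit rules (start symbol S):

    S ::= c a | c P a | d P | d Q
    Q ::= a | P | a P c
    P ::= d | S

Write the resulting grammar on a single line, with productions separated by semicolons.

Unit pairs: P ⇒* {S}; Q ⇒* {P, S}.
For every A with A ⇒* B via unit rules, add B's non-unit alternatives to A; then delete every rule of the form X → Y.

S ::= c a | c P a | d P | d Q; Q ::= c a | c P a | d P | d Q | d | a | a P c; P ::= c a | c P a | d P | d Q | d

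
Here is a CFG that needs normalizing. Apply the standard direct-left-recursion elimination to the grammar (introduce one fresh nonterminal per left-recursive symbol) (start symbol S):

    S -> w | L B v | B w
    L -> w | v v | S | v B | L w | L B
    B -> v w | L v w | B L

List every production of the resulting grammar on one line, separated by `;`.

S -> w | L B v | B w; L -> w L' | v v L' | S L' | v B L'; B -> v w B' | L v w B'; L' -> w L' | B L' | epsilon; B' -> L B' | epsilon

Left recursion appears on L, B.
For L: α = {w, B}, β = {w, v v, S, v B}. Rewrite as L → β L' and L' → α L' | ε.
For B: α = {L}, β = {v w, L v w}. Rewrite as B → β B' and B' → α B' | ε.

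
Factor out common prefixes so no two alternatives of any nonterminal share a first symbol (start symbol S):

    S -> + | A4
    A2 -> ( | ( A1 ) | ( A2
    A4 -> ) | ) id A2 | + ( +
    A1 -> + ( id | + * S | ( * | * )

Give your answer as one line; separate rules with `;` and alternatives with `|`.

S -> + | A4; A2 -> ( A2'; A4 -> + ( + | ) A4'; A1 -> ( * | * ) | + A1'; A2' -> ε | A1 ) | A2; A4' -> ε | id A2; A1' -> ( id | * S

A2 has alternatives sharing prefix '(': factor to A2 → ( A2' with A2' → ε | A1 ) | A2.
A4 has alternatives sharing prefix ')': factor to A4 → ) A4' with A4' → ε | id A2.
A1 has alternatives sharing prefix '+': factor to A1 → + A1' with A1' → ( id | * S.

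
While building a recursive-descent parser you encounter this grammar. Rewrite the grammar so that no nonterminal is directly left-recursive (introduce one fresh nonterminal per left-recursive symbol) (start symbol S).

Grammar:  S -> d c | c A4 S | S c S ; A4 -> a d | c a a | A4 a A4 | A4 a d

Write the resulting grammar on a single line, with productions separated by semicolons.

S -> d c S' | c A4 S S'; A4 -> a d A4' | c a a A4'; S' -> c S S' | ε; A4' -> a A4 A4' | a d A4' | ε

Directly left-recursive nonterminals: S, A4.
For S: α = {c S}, β = {d c, c A4 S}. Rewrite as S → β S' and S' → α S' | ε.
For A4: α = {a A4, a d}, β = {a d, c a a}. Rewrite as A4 → β A4' and A4' → α A4' | ε.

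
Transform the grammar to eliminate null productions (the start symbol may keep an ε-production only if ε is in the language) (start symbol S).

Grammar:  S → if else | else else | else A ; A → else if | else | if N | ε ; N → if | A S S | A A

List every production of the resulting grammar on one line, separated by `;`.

S → if else | else else | else A | else; A → else if | else | if N | if; N → if | A S S | S S | A A | A

Nullable nonterminals: {A, N}.
ε ∉ L(G), so no ε-production is kept.
Add the nullable-subset variants: S → else A gives else A | else. A → if N gives if N | if. N → A S S gives A S S | S S. N → A A gives A A | A.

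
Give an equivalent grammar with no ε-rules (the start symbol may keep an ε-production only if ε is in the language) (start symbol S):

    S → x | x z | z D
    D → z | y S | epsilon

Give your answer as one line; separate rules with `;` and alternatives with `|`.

Nullable nonterminals: {D}.
ε ∉ L(G), so no ε-production is kept.
Expand every rule over subsets of its nullable positions: S → z D gives z D | z.

S → x | x z | z D | z; D → z | y S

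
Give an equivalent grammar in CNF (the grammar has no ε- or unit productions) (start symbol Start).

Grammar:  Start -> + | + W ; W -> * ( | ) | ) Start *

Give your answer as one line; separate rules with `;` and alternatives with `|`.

Introduce a nonterminal for each terminal appearing in a rule of length ≥ 2: X1 → +, X2 → *, X3 → (, X4 → ).
Binarize each right-hand side of length ≥ 3 by chaining fresh nonterminals (Y1, Y2, …): affected rules were W → X4 Start X2.

Start -> + | X1 W; W -> X2 X3 | ) | X4 Y1; X1 -> +; X2 -> *; X3 -> (; X4 -> ); Y1 -> Start X2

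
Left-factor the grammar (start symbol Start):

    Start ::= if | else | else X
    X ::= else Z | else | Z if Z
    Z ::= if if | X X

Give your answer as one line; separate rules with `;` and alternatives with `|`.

Start has alternatives sharing prefix 'else': factor to Start → else Start1 with Start1 → ε | X.
X has alternatives sharing prefix 'else': factor to X → else X1 with X1 → Z | ε.

Start ::= if | else Start1; X ::= Z if Z | else X1; Z ::= if if | X X; Start1 ::= ε | X; X1 ::= Z | ε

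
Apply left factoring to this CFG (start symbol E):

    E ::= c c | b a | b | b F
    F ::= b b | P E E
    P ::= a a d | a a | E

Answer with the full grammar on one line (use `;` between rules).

E ::= c c | b E'; F ::= b b | P E E; P ::= E | a a P'; E' ::= a | ε | F; P' ::= d | ε

E has alternatives sharing prefix 'b': factor to E → b E' with E' → a | ε | F.
P has alternatives sharing prefix 'a a': factor to P → a a P' with P' → d | ε.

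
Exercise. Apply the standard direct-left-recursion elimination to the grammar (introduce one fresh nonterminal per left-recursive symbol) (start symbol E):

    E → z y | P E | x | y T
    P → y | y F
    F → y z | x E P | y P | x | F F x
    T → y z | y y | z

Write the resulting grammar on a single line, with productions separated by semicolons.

E → z y | P E | x | y T; P → y | y F; F → y z F' | x E P F' | y P F' | x F'; T → y z | y y | z; F' → F x F' | ε

F is directly left-recursive.
For F: α = {F x}, β = {y z, x E P, y P, x}. Rewrite as F → β F' and F' → α F' | ε.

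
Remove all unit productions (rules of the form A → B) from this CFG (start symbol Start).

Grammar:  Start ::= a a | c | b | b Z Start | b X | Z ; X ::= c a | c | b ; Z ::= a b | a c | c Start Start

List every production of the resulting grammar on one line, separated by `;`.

Start ::= a b | a c | c Start Start | a a | c | b | b Z Start | b X; X ::= c a | c | b; Z ::= a b | a c | c Start Start

Unit pairs: Start ⇒* {Z}.
Replace each nonterminal's rules with the union of the non-unit rules of every nonterminal it unit-derives.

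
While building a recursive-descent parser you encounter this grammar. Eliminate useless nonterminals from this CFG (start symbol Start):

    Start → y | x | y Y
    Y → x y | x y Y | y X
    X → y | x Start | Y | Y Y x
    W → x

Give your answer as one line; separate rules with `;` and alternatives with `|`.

Start → y | x | y Y; Y → x y | x y Y | y X; X → y | x Start | Y | Y Y x

Generating nonterminals: {Start, W, X, Y}.
Reachable from Start after that: {Start, X, Y}.
Removed useless symbols: {W} and every production mentioning them.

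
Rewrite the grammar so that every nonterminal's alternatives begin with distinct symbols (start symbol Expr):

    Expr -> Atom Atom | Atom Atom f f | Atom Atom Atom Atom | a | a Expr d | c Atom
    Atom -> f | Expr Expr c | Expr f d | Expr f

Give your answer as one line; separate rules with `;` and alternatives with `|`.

Expr -> c Atom | Atom Atom Expr1 | a Expr2; Atom -> f | Expr Atom1; Expr1 -> ε | f f | Atom Atom; Expr2 -> ε | Expr d; Atom1 -> Expr c | f Atom11; Atom11 -> d | ε

Expr has alternatives sharing prefix 'Atom Atom': factor to Expr → Atom Atom Expr1 with Expr1 → ε | f f | Atom Atom.
Expr has alternatives sharing prefix 'a': factor to Expr → a Expr2 with Expr2 → ε | Expr d.
Atom has alternatives sharing prefix 'Expr': factor to Atom → Expr Atom1 with Atom1 → Expr c | f d | f.
Atom1 has alternatives sharing prefix 'f': factor to Atom1 → f Atom11 with Atom11 → d | ε.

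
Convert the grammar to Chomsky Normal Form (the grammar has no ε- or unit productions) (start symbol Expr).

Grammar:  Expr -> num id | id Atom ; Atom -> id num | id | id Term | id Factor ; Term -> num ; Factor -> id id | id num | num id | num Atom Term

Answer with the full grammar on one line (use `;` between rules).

Introduce a nonterminal for each terminal appearing in a rule of length ≥ 2: X1 → num, X2 → id.
Binarize each right-hand side of length ≥ 3 by chaining fresh nonterminals (Y1, Y2, …): affected rules were Factor → X1 Atom Term.

Expr -> X1 X2 | X2 Atom; Atom -> X2 X1 | id | X2 Term | X2 Factor; Term -> num; Factor -> X2 X2 | X2 X1 | X1 X2 | X1 Y1; X1 -> num; X2 -> id; Y1 -> Atom Term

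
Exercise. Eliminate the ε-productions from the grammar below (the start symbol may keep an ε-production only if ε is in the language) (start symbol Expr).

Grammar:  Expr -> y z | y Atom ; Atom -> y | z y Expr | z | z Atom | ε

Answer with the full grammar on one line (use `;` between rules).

Expr -> y z | y Atom | y; Atom -> y | z y Expr | z | z Atom

Nullable nonterminals: {Atom}.
ε ∉ L(G), so no ε-production is kept.
For each production, add variants omitting each subset of nullable occurrences: Expr → y Atom gives y Atom | y.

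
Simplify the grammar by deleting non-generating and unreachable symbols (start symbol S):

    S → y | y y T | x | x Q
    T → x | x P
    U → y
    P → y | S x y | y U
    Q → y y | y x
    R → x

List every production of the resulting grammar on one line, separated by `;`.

Generating nonterminals: {P, Q, R, S, T, U}.
Reachable from S after that: {P, Q, S, T, U}.
Removed useless symbols: {R} and every production mentioning them.

S → y | y y T | x | x Q; T → x | x P; U → y; P → y | S x y | y U; Q → y y | y x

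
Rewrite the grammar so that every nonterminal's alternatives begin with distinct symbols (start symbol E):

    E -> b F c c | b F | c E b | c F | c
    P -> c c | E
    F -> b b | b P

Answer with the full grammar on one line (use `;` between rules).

E has alternatives sharing prefix 'c': factor to E → c E' with E' → E b | F | ε.
E has alternatives sharing prefix 'b F': factor to E → b F E'' with E'' → c c | ε.
F has alternatives sharing prefix 'b': factor to F → b F' with F' → b | P.

E -> c E' | b F E''; P -> c c | E; F -> b F'; E' -> E b | F | ε; E'' -> c c | ε; F' -> b | P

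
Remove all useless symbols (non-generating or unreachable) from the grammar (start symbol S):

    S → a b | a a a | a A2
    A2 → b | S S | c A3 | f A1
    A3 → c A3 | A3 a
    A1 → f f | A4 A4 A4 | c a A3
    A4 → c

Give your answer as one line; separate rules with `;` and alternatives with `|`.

S → a b | a a a | a A2; A2 → b | S S | f A1; A1 → f f | A4 A4 A4; A4 → c

Generating nonterminals: {A1, A2, A4, S}.
Reachable from S after that: {A1, A2, A4, S}.
Removed useless symbols: {A3} and every production mentioning them.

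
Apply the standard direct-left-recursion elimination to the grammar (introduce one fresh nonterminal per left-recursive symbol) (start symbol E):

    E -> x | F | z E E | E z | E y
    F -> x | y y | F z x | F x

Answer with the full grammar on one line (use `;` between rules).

Left recursion appears on E, F.
For E: α = {z, y}, β = {x, F, z E E}. Rewrite as E → β E' and E' → α E' | ε.
For F: α = {z x, x}, β = {x, y y}. Rewrite as F → β F' and F' → α F' | ε.

E -> x E' | F E' | z E E E'; F -> x F' | y y F'; E' -> z E' | y E' | eps; F' -> z x F' | x F' | eps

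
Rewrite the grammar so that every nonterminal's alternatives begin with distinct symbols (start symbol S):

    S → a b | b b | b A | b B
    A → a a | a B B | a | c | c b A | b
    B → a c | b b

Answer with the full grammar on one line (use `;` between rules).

S has alternatives sharing prefix 'b': factor to S → b S' with S' → b | A | B.
A has alternatives sharing prefix 'a': factor to A → a A' with A' → a | B B | ε.
A has alternatives sharing prefix 'c': factor to A → c A'' with A'' → ε | b A.

S → a b | b S'; A → b | a A' | c A''; B → a c | b b; S' → b | A | B; A' → a | B B | ε; A'' → ε | b A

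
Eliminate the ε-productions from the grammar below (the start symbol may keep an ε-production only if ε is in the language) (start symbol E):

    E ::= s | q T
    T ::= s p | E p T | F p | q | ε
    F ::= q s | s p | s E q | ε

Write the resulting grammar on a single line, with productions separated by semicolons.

E ::= s | q T | q; T ::= s p | E p T | E p | F p | p | q; F ::= q s | s p | s E q

Nullable set = {F, T}.
ε ∉ L(G), so no ε-production is kept.
Add the nullable-subset variants: E → q T gives q T | q. T → E p T gives E p T | E p. T → F p gives F p | p.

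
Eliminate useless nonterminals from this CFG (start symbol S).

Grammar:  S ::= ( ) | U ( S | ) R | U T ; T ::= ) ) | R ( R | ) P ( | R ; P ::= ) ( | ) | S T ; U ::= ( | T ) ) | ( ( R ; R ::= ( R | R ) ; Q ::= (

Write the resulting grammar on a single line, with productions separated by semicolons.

S ::= ( ) | U ( S | U T; T ::= ) ) | ) P (; P ::= ) ( | ) | S T; U ::= ( | T ) )

Generating nonterminals: {P, Q, S, T, U}.
Reachable from S after that: {P, S, T, U}.
Removed useless symbols: {Q, R} and every production mentioning them.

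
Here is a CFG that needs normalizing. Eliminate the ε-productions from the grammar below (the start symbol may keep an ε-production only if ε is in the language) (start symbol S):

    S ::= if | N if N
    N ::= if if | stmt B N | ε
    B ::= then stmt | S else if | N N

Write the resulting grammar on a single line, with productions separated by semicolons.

Nullable nonterminals: {B, N}.
ε ∉ L(G), so no ε-production is kept.
For each production, add variants omitting each subset of nullable occurrences: S → N if N gives N if N | N if | if N. N → stmt B N gives stmt B N | stmt B | stmt N | stmt. B → N N gives N N | N.

S ::= if | N if N | N if | if N; N ::= if if | stmt B N | stmt B | stmt N | stmt; B ::= then stmt | S else if | N N | N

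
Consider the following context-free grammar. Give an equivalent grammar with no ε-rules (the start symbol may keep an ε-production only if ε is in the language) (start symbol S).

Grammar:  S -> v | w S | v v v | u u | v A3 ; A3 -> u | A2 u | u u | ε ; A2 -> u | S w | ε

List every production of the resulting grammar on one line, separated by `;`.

The nullable symbols are {A2, A3}.
ε ∉ L(G), so no ε-production is kept.

S -> v | w S | v v v | u u | v A3; A3 -> u | A2 u | u u; A2 -> u | S w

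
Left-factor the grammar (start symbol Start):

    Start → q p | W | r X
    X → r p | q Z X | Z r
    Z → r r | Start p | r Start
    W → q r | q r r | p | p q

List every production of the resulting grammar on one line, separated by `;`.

Start → q p | W | r X; X → r p | q Z X | Z r; Z → Start p | r Z1; W → q r W1 | p W2; Z1 → r | Start; W1 → epsilon | r; W2 → epsilon | q

Z has alternatives sharing prefix 'r': factor to Z → r Z1 with Z1 → r | Start.
W has alternatives sharing prefix 'q r': factor to W → q r W1 with W1 → ε | r.
W has alternatives sharing prefix 'p': factor to W → p W2 with W2 → ε | q.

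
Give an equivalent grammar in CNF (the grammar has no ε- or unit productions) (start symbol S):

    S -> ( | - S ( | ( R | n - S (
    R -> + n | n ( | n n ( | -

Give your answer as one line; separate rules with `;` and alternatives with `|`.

Introduce a nonterminal for each terminal appearing in a rule of length ≥ 2: X1 → -, X2 → (, X3 → n, X4 → +.
Binarize each right-hand side of length ≥ 3 by chaining fresh nonterminals (Y1, Y2, …): affected rules were S → X1 S X2; S → X3 X1 S X2; R → X3 X3 X2.

S -> ( | X1 Y1 | X2 R | X3 Y2; R -> X4 X3 | X3 X2 | X3 Y4 | -; X1 -> -; X2 -> (; X3 -> n; X4 -> +; Y1 -> S X2; Y2 -> X1 Y3; Y3 -> S X2; Y4 -> X3 X2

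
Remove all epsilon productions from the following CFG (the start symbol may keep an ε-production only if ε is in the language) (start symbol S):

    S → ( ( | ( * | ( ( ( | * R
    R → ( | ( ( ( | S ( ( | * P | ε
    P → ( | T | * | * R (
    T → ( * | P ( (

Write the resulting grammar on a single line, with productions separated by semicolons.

S → ( ( | ( * | ( ( ( | * R | *; R → ( | ( ( ( | S ( ( | * P; P → ( | T | * | * R ( | * (; T → ( * | P ( (

Nullable set = {R}.
ε ∉ L(G), so no ε-production is kept.
Expand every rule over subsets of its nullable positions: S → * R gives * R | *. P → * R ( gives * R ( | * (.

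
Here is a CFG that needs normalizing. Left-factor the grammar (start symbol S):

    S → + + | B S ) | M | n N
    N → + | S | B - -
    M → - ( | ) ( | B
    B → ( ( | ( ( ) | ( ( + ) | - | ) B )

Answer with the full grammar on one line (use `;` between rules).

B has alternatives sharing prefix '( (': factor to B → ( ( B' with B' → ε | ) | + ).

S → + + | B S ) | M | n N; N → + | S | B - -; M → - ( | ) ( | B; B → - | ) B ) | ( ( B'; B' → ε | ) | + )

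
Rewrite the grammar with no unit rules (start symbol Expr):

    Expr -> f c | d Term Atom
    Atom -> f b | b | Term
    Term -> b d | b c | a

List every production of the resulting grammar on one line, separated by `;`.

Unit pairs: Atom ⇒* {Term}.
For each unit pair (A, B), copy every non-unit production of B to A, then drop all unit productions.

Expr -> f c | d Term Atom; Atom -> b d | b c | a | f b | b; Term -> b d | b c | a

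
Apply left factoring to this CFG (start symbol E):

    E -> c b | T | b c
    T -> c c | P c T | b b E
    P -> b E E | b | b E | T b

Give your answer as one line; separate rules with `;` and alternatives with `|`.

P has alternatives sharing prefix 'b': factor to P → b P' with P' → E E | ε | E.
P' has alternatives sharing prefix 'E': factor to P' → E P'' with P'' → E | ε.

E -> c b | T | b c; T -> c c | P c T | b b E; P -> T b | b P'; P' -> eps | E P''; P'' -> E | eps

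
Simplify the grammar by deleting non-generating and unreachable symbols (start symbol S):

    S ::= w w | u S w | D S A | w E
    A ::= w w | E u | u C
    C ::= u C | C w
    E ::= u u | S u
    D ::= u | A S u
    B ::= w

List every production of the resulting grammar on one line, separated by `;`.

S ::= w w | u S w | D S A | w E; A ::= w w | E u; E ::= u u | S u; D ::= u | A S u

Generating nonterminals: {A, B, D, E, S}.
Reachable from S after that: {A, D, E, S}.
Removed useless symbols: {B, C} and every production mentioning them.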